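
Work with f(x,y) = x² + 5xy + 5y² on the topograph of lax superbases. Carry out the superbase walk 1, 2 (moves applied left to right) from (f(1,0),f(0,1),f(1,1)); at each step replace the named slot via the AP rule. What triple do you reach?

start (1,5,11) = (f(1,0),f(0,1),f(1,1))
replace slot 1: 2·(5+11) − 1 = 31 → (31,5,11)
replace slot 2: 2·(31+11) − 5 = 79 → (31,79,11)

31,79,11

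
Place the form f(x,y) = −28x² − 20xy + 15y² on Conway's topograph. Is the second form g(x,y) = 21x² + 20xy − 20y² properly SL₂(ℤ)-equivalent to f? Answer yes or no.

D₁ = 2080, D₂ = 2080
river cycle of f (length 10): (15, 20, -28), (-28, 36, 7), (7, 34, -33), (-33, 32, 8), (8, 32, -33), (-33, 34, 7), (7, 36, -28), (-28, 20, 15), (15, 40, -8), (-8, 40, 15)
river cycle of g (length 14): (-20, 20, 21), (21, 22, -19), (-19, 16, 24), (24, 32, -11), (-11, 34, 21), (21, 8, -24), (-24, 40, 5), (5, 40, -24), (-24, 8, 21), (21, 34, -11), … (4 more)
cycles differ ⇒ inequivalent

no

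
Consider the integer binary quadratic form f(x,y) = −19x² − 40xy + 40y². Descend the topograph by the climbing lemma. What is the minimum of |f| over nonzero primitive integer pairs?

descent: ρ → (40,40,-19)  [lands on river]
river: ρ → (-19,36,44)
river: ρ → (44,52,-11)
river: ρ → (-11,58,29)
river: ρ → (29,58,-11)
river: ρ → (-11,52,44)
river: ρ → (44,36,-19)
river: ρ → (-19,40,40)
closes: descent 1, river 8
min |a| on river = 11

11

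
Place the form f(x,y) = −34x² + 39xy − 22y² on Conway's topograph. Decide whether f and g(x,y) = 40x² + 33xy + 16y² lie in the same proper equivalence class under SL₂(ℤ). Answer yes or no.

D₁ = -1471, D₂ = -1471
f is negative-definite; reduce −f:
−f: translate: b→29 (≡-39 mod 68), so (34,-39,22)→(34,29,17)
−f: flip: (34,29,17)→(17,-29,34)
−f: translate: b→5 (≡-29 mod 34), so (17,-29,34)→(17,5,22)
−f: reduced (well bottom): (17,5,22) with a≤c, −a<b≤a
flip sign back: reduced form of f is (-17,-5,-22)
g: flip: (40,33,16)→(16,-33,40)
g: translate: b→-1 (≡-33 mod 32), so (16,-33,40)→(16,-1,23)
g: reduced (well bottom): (16,-1,23) with a≤c, −a<b≤a
reduced forms (-17, -5, -22) vs (16, -1, 23) ⇒ inequivalent

no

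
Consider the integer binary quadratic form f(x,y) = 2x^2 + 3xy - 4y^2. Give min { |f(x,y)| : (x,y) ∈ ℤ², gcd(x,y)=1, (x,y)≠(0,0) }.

river: ρ → (-4,5,1)
river: ρ → (1,5,-4)
river: ρ → (-4,3,2)
river: ρ → (2,5,-2)
river: ρ → (-2,3,4)
river: ρ → (4,5,-1)
river: ρ → (-1,5,4)
river: ρ → (4,3,-2)
river: ρ → (-2,5,2)
river: ρ → (2,3,-4)
closes: descent 0, river 10
min |a| on river = 1

1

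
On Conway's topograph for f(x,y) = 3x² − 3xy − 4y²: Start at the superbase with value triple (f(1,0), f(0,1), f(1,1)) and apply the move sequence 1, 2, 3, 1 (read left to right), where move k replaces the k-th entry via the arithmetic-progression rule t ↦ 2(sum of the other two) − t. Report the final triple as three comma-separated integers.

start (3,-4,-4) = (f(1,0),f(0,1),f(1,1))
replace slot 1: 2·((-4)+(-4)) − 3 = -19 → (-19,-4,-4)
replace slot 2: 2·((-19)+(-4)) − (-4) = -42 → (-19,-42,-4)
replace slot 3: 2·((-19)+(-42)) − (-4) = -118 → (-19,-42,-118)
replace slot 1: 2·((-42)+(-118)) − (-19) = -301 → (-301,-42,-118)

-301,-42,-118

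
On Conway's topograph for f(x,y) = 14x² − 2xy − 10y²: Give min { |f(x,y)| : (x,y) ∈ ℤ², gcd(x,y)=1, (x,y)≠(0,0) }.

descent: ρ → (-10,22,2)  [lands on river]
river: ρ → (2,22,-10)
river: ρ → (-10,18,6)
river: ρ → (6,18,-10)
closes: descent 1, river 4
min |a| on river = 2

2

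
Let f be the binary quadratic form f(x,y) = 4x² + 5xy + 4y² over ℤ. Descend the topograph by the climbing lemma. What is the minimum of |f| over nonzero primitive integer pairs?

translate: b→-3 (≡5 mod 8), so (4,5,4)→(4,-3,3)
flip: (4,-3,3)→(3,3,4)
reduced (well bottom): (3,3,4) with a≤c, −a<b≤a
well minimum = a = 3

3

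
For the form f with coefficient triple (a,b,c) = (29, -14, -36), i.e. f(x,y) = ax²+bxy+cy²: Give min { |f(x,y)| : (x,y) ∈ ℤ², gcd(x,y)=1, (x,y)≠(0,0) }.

descent: ρ → (-36,14,29)  [lands on river]
river: ρ → (29,44,-21)
river: ρ → (-21,40,33)
river: ρ → (33,26,-28)
river: ρ → (-28,30,31)
river: ρ → (31,32,-27)
river: ρ → (-27,22,36)
river: ρ → (36,50,-13)
river: ρ → (-13,54,28)
river: ρ → (28,58,-9)
river: ρ → (-9,50,52)
river: ρ → (52,54,-7)
river: ρ → (-7,58,36)
river: ρ → (36,14,-29)
river: ρ → (-29,44,21)
river: ρ → (21,40,-33)
river: ρ → (-33,26,28)
river: ρ → (28,30,-31)
river: ρ → (-31,32,27)
river: ρ → (27,22,-36)
river: ρ → (-36,50,13)
river: ρ → (13,54,-28)
river: ρ → (-28,58,9)
river: ρ → (9,50,-52)
river: ρ → (-52,54,7)
river: ρ → (7,58,-36)
closes: descent 1, river 26
min |a| on river = 7

7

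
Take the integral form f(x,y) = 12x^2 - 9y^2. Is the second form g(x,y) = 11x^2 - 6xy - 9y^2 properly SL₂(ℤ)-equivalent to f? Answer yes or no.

D₁ = 432, D₂ = 432
river cycle of f (length 2): (-9, 18, 3), (3, 18, -9)
river cycle of g (length 8): (-9, 6, 11), (11, 16, -4), (-4, 16, 11), (11, 6, -9), (-9, 12, 8), (8, 20, -1), (-1, 20, 8), (8, 12, -9)
cycles differ ⇒ inequivalent

no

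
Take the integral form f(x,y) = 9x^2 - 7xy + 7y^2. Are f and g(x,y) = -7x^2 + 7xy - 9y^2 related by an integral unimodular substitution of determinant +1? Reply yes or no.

D₁ = -203, D₂ = -203
f: flip: (9,-7,7)→(7,7,9)
f: reduced (well bottom): (7,7,9) with a≤c, −a<b≤a
g is negative-definite; reduce −g:
−g: translate: b→7 (≡-7 mod 14), so (7,-7,9)→(7,7,9)
−g: reduced (well bottom): (7,7,9) with a≤c, −a<b≤a
flip sign back: reduced form of g is (-7,-7,-9)
reduced forms (7, 7, 9) vs (-7, -7, -9) ⇒ inequivalent

no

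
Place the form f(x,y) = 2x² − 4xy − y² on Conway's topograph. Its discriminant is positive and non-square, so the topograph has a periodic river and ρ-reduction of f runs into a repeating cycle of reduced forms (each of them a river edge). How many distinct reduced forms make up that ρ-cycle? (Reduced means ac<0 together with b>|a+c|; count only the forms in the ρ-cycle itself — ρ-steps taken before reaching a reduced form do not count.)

D = 24, ⌊√D⌋ = 4
descent: ρ → (-1,4,2)  [lands on river]
river: ρ → (2,4,-1)
ρ-cycle length = 2 (tail of 1 descent step not counted)

2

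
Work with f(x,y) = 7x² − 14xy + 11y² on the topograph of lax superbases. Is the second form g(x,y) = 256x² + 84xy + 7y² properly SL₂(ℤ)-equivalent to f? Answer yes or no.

D₁ = -112, D₂ = -112
f: translate: b→0 (≡-14 mod 14), so (7,-14,11)→(7,0,4)
f: flip: (7,0,4)→(4,0,7)
f: reduced (well bottom): (4,0,7) with a≤c, −a<b≤a
g: flip: (256,84,7)→(7,-84,256)
g: translate: b→0 (≡-84 mod 14), so (7,-84,256)→(7,0,4)
g: flip: (7,0,4)→(4,0,7)
g: reduced (well bottom): (4,0,7) with a≤c, −a<b≤a
reduced forms (4, 0, 7) vs (4, 0, 7) ⇒ equivalent

yes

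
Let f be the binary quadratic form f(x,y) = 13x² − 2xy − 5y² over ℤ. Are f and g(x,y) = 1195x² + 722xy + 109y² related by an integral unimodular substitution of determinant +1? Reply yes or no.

D₁ = 264, D₂ = 264
river cycle of f (length 6): (-5, 12, 6), (6, 12, -5), (-5, 8, 10), (10, 12, -3), (-3, 12, 10), (10, 8, -5)
river cycle of g (length 6): (10, 8, -5), (-5, 12, 6), (6, 12, -5), (-5, 8, 10), (10, 12, -3), (-3, 12, 10)
cycles coincide ⇒ equivalent

yes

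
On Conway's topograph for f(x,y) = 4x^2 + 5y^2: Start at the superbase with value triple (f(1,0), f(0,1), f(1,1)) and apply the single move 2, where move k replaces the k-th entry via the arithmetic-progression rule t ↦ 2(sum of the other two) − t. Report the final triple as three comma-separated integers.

start (4,5,9) = (f(1,0),f(0,1),f(1,1))
replace slot 2: 2·(4+9) − 5 = 21 → (4,21,9)

4,21,9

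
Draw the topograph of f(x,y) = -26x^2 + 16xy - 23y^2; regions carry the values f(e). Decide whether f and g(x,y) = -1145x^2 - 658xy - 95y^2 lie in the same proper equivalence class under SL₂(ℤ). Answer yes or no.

D₁ = -2136, D₂ = -2136
f is negative-definite; reduce −f:
−f: flip: (26,-16,23)→(23,16,26)
−f: reduced (well bottom): (23,16,26) with a≤c, −a<b≤a
flip sign back: reduced form of f is (-23,-16,-26)
g is negative-definite; reduce −g:
−g: flip: (1145,658,95)→(95,-658,1145)
−g: translate: b→-88 (≡-658 mod 190), so (95,-658,1145)→(95,-88,26)
−g: flip: (95,-88,26)→(26,88,95)
−g: translate: b→-16 (≡88 mod 52), so (26,88,95)→(26,-16,23)
−g: flip: (26,-16,23)→(23,16,26)
−g: reduced (well bottom): (23,16,26) with a≤c, −a<b≤a
flip sign back: reduced form of g is (-23,-16,-26)
reduced forms (-23, -16, -26) vs (-23, -16, -26) ⇒ equivalent

yes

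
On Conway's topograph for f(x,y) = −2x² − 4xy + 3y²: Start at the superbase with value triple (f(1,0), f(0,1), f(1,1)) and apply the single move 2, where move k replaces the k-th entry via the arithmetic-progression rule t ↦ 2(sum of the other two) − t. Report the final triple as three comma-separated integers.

start (-2,3,-3) = (f(1,0),f(0,1),f(1,1))
replace slot 2: 2·((-2)+(-3)) − 3 = -13 → (-2,-13,-3)

-2,-13,-3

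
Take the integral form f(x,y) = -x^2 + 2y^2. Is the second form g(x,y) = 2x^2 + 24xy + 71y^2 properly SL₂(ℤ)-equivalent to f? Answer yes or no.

D₁ = 8, D₂ = 8
river cycle of f (length 2): (-1, 2, 1), (1, 2, -1)
river cycle of g (length 2): (-1, 2, 1), (1, 2, -1)
cycles coincide ⇒ equivalent

yes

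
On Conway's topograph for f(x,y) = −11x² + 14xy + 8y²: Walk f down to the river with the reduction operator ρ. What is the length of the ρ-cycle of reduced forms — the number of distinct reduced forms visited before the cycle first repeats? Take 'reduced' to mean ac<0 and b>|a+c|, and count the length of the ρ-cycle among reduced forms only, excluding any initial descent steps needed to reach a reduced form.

D = 548, ⌊√D⌋ = 23
river: ρ → (8,18,-7)
river: ρ → (-7,10,16)
river: ρ → (16,22,-1)
river: ρ → (-1,22,16)
river: ρ → (16,10,-7)
river: ρ → (-7,18,8)
river: ρ → (8,14,-11)
river: ρ → (-11,8,11)
river: ρ → (11,14,-8)
river: ρ → (-8,18,7)
river: ρ → (7,10,-16)
river: ρ → (-16,22,1)
river: ρ → (1,22,-16)
river: ρ → (-16,10,7)
river: ρ → (7,18,-8)
river: ρ → (-8,14,11)
river: ρ → (11,8,-11)
river: ρ → (-11,14,8)
ρ-cycle length = 18 (tail of 0 descent steps not counted)

18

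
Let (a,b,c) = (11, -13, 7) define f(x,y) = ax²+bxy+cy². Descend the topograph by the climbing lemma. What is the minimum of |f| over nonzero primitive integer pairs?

translate: b→9 (≡-13 mod 22), so (11,-13,7)→(11,9,5)
flip: (11,9,5)→(5,-9,11)
translate: b→1 (≡-9 mod 10), so (5,-9,11)→(5,1,7)
reduced (well bottom): (5,1,7) with a≤c, −a<b≤a
well minimum = a = 5

5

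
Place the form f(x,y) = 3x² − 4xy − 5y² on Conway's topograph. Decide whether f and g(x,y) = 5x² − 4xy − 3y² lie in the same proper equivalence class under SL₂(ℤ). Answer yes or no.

D₁ = 76, D₂ = 76
river cycle of f (length 6): (-5, 4, 3), (3, 8, -1), (-1, 8, 3), (3, 4, -5), (-5, 6, 2), (2, 6, -5)
river cycle of g (length 6): (-3, 4, 5), (5, 6, -2), (-2, 6, 5), (5, 4, -3), (-3, 8, 1), (1, 8, -3)
cycles differ ⇒ inequivalent

no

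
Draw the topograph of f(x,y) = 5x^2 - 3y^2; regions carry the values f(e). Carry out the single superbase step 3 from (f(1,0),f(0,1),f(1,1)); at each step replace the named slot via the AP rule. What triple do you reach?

start (5,-3,2) = (f(1,0),f(0,1),f(1,1))
replace slot 3: 2·(5+(-3)) − 2 = 2 → (5,-3,2)

5,-3,2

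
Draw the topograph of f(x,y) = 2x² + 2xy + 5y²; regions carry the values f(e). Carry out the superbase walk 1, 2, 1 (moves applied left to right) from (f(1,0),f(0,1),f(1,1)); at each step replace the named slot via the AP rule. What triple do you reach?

start (2,5,9) = (f(1,0),f(0,1),f(1,1))
replace slot 1: 2·(5+9) − 2 = 26 → (26,5,9)
replace slot 2: 2·(26+9) − 5 = 65 → (26,65,9)
replace slot 1: 2·(65+9) − 26 = 122 → (122,65,9)

122,65,9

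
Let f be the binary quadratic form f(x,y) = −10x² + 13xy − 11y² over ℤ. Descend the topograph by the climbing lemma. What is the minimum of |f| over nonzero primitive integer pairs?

translate: b→7 (≡-13 mod 20), so (10,-13,11)→(10,7,8)
flip: (10,7,8)→(8,-7,10)
reduced (well bottom): (8,-7,10) with a≤c, −a<b≤a
well minimum |f| = |-8| = 8 (negative-definite)

8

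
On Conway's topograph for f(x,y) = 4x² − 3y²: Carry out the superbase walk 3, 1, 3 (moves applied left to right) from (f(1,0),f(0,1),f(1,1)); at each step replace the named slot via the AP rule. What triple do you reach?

start (4,-3,1) = (f(1,0),f(0,1),f(1,1))
replace slot 3: 2·(4+(-3)) − 1 = 1 → (4,-3,1)
replace slot 1: 2·((-3)+1) − 4 = -8 → (-8,-3,1)
replace slot 3: 2·((-8)+(-3)) − 1 = -23 → (-8,-3,-23)

-8,-3,-23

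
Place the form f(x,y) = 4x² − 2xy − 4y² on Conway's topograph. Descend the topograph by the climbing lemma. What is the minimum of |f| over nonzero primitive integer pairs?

descent: ρ → (-4,2,4)  [lands on river]
river: ρ → (4,6,-2)
river: ρ → (-2,6,4)
river: ρ → (4,2,-4)
river: ρ → (-4,6,2)
river: ρ → (2,6,-4)
closes: descent 1, river 6
min |a| on river = 2

2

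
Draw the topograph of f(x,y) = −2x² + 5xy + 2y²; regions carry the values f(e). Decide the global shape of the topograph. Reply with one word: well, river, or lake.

D = b²−4ac = 5² − 4·(-2)·2 = 41
D > 0 non-square ⇒ indefinite ⇒ periodic river

river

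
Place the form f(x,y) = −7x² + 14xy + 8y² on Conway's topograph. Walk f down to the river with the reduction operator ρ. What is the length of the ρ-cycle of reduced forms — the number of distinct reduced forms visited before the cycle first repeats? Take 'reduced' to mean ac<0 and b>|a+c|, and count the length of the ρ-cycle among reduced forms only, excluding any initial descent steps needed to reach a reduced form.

D = 420, ⌊√D⌋ = 20
river: ρ → (8,18,-3)
river: ρ → (-3,18,8)
river: ρ → (8,14,-7)
river: ρ → (-7,14,8)
ρ-cycle length = 4 (tail of 0 descent steps not counted)

4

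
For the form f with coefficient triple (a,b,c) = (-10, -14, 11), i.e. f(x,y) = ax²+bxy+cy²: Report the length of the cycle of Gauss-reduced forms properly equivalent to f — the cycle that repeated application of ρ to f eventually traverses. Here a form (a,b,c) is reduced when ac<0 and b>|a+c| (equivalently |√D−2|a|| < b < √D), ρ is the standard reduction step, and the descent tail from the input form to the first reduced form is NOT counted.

D = 636, ⌊√D⌋ = 25
descent: ρ → (11,14,-10)  [lands on river]
river: ρ → (-10,6,15)
river: ρ → (15,24,-1)
river: ρ → (-1,24,15)
river: ρ → (15,6,-10)
river: ρ → (-10,14,11)
river: ρ → (11,8,-13)
river: ρ → (-13,18,6)
river: ρ → (6,18,-13)
river: ρ → (-13,8,11)
ρ-cycle length = 10 (tail of 1 descent step not counted)

10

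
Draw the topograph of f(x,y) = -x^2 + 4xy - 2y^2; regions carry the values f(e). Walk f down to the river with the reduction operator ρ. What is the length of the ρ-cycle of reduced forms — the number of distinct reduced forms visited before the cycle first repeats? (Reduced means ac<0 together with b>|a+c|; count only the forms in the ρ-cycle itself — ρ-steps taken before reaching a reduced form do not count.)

D = 8, ⌊√D⌋ = 2
descent: ρ → (-2,0,1)
descent: ρ → (1,2,-1)  [lands on river]
river: ρ → (-1,2,1)
ρ-cycle length = 2 (tail of 2 descent steps not counted)

2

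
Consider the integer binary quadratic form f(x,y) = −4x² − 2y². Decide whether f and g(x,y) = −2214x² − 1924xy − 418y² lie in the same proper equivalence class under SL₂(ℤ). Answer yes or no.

D₁ = -32, D₂ = -32
f is negative-definite; reduce −f:
−f: flip: (4,0,2)→(2,0,4)
−f: reduced (well bottom): (2,0,4) with a≤c, −a<b≤a
flip sign back: reduced form of f is (-2,0,-4)
g is negative-definite; reduce −g:
−g: flip: (2214,1924,418)→(418,-1924,2214)
−g: translate: b→-252 (≡-1924 mod 836), so (418,-1924,2214)→(418,-252,38)
−g: flip: (418,-252,38)→(38,252,418)
−g: translate: b→24 (≡252 mod 76), so (38,252,418)→(38,24,4)
−g: flip: (38,24,4)→(4,-24,38)
−g: translate: b→0 (≡-24 mod 8), so (4,-24,38)→(4,0,2)
−g: flip: (4,0,2)→(2,0,4)
−g: reduced (well bottom): (2,0,4) with a≤c, −a<b≤a
flip sign back: reduced form of g is (-2,0,-4)
reduced forms (-2, 0, -4) vs (-2, 0, -4) ⇒ equivalent

yes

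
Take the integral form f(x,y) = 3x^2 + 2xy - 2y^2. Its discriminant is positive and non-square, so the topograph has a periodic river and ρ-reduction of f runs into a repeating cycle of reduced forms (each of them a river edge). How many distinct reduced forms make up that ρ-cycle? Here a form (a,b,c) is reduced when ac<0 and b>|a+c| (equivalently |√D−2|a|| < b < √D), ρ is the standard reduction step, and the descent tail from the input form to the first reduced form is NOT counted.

D = 28, ⌊√D⌋ = 5
river: ρ → (-2,2,3)
river: ρ → (3,4,-1)
river: ρ → (-1,4,3)
river: ρ → (3,2,-2)
ρ-cycle length = 4 (tail of 0 descent steps not counted)

4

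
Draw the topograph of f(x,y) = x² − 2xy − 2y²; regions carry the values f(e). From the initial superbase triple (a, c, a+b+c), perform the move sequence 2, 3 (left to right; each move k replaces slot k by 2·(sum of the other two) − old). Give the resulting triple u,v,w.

start (1,-2,-3) = (f(1,0),f(0,1),f(1,1))
replace slot 2: 2·(1+(-3)) − (-2) = -2 → (1,-2,-3)
replace slot 3: 2·(1+(-2)) − (-3) = 1 → (1,-2,1)

1,-2,1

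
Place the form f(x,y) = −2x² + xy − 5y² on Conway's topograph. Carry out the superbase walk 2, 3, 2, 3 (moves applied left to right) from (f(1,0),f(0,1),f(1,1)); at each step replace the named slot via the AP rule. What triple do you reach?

start (-2,-5,-6) = (f(1,0),f(0,1),f(1,1))
replace slot 2: 2·((-2)+(-6)) − (-5) = -11 → (-2,-11,-6)
replace slot 3: 2·((-2)+(-11)) − (-6) = -20 → (-2,-11,-20)
replace slot 2: 2·((-2)+(-20)) − (-11) = -33 → (-2,-33,-20)
replace slot 3: 2·((-2)+(-33)) − (-20) = -50 → (-2,-33,-50)

-2,-33,-50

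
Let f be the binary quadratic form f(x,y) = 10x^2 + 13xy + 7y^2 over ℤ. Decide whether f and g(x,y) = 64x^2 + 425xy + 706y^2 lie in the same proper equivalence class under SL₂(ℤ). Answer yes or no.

D₁ = -111, D₂ = -111
f: translate: b→-7 (≡13 mod 20), so (10,13,7)→(10,-7,4)
f: flip: (10,-7,4)→(4,7,10)
f: translate: b→-1 (≡7 mod 8), so (4,7,10)→(4,-1,7)
f: reduced (well bottom): (4,-1,7) with a≤c, −a<b≤a
g: translate: b→41 (≡425 mod 128), so (64,425,706)→(64,41,7)
g: flip: (64,41,7)→(7,-41,64)
g: translate: b→1 (≡-41 mod 14), so (7,-41,64)→(7,1,4)
g: flip: (7,1,4)→(4,-1,7)
g: reduced (well bottom): (4,-1,7) with a≤c, −a<b≤a
reduced forms (4, -1, 7) vs (4, -1, 7) ⇒ equivalent

yes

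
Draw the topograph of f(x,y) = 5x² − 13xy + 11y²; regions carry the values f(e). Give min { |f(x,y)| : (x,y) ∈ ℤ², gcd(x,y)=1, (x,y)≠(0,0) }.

translate: b→-3 (≡-13 mod 10), so (5,-13,11)→(5,-3,3)
flip: (5,-3,3)→(3,3,5)
reduced (well bottom): (3,3,5) with a≤c, −a<b≤a
well minimum = a = 3

3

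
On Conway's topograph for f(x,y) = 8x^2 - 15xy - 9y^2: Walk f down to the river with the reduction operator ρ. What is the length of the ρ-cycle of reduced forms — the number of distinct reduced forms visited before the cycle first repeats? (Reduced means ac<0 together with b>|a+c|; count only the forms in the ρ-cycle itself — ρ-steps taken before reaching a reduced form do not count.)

D = 513, ⌊√D⌋ = 22
descent: ρ → (-9,15,8)  [lands on river]
river: ρ → (8,17,-7)
river: ρ → (-7,11,14)
river: ρ → (14,17,-4)
river: ρ → (-4,15,18)
river: ρ → (18,21,-1)
river: ρ → (-1,21,18)
river: ρ → (18,15,-4)
river: ρ → (-4,17,14)
river: ρ → (14,11,-7)
river: ρ → (-7,17,8)
river: ρ → (8,15,-9)
river: ρ → (-9,21,2)
river: ρ → (2,19,-19)
river: ρ → (-19,19,2)
river: ρ → (2,21,-9)
ρ-cycle length = 16 (tail of 1 descent step not counted)

16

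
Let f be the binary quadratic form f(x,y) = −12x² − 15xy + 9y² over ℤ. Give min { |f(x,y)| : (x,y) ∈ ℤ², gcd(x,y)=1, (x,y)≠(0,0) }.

descent: ρ → (9,15,-12)  [lands on river]
river: ρ → (-12,9,12)
river: ρ → (12,15,-9)
river: ρ → (-9,21,6)
river: ρ → (6,15,-18)
river: ρ → (-18,21,3)
river: ρ → (3,21,-18)
river: ρ → (-18,15,6)
river: ρ → (6,21,-9)
river: ρ → (-9,15,12)
river: ρ → (12,9,-12)
river: ρ → (-12,15,9)
river: ρ → (9,21,-6)
river: ρ → (-6,15,18)
river: ρ → (18,21,-3)
river: ρ → (-3,21,18)
river: ρ → (18,15,-6)
river: ρ → (-6,21,9)
closes: descent 1, river 18
min |a| on river = 3

3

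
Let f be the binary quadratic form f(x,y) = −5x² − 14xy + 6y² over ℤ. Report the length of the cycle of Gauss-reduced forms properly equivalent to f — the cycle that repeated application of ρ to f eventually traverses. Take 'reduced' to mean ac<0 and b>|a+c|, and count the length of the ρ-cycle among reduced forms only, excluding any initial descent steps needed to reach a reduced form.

D = 316, ⌊√D⌋ = 17
descent: ρ → (6,14,-5)  [lands on river]
river: ρ → (-5,16,3)
river: ρ → (3,14,-10)
river: ρ → (-10,6,7)
river: ρ → (7,8,-9)
river: ρ → (-9,10,6)
ρ-cycle length = 6 (tail of 1 descent step not counted)

6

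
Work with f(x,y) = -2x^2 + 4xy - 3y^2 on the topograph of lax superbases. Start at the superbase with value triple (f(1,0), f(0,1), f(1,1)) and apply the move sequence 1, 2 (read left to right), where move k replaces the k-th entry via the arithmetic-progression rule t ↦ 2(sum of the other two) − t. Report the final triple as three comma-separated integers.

start (-2,-3,-1) = (f(1,0),f(0,1),f(1,1))
replace slot 1: 2·((-3)+(-1)) − (-2) = -6 → (-6,-3,-1)
replace slot 2: 2·((-6)+(-1)) − (-3) = -11 → (-6,-11,-1)

-6,-11,-1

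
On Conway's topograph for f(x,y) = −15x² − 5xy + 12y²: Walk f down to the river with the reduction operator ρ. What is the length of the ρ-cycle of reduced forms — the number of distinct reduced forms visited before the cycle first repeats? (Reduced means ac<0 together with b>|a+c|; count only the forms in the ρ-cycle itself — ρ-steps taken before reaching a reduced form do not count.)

D = 745, ⌊√D⌋ = 27
descent: ρ → (12,5,-15)  [lands on river]
river: ρ → (-15,25,2)
river: ρ → (2,27,-2)
river: ρ → (-2,25,15)
river: ρ → (15,5,-12)
river: ρ → (-12,19,8)
river: ρ → (8,13,-18)
river: ρ → (-18,23,3)
river: ρ → (3,25,-10)
river: ρ → (-10,15,13)
river: ρ → (13,11,-12)
river: ρ → (-12,13,12)
river: ρ → (12,11,-13)
river: ρ → (-13,15,10)
river: ρ → (10,25,-3)
river: ρ → (-3,23,18)
river: ρ → (18,13,-8)
river: ρ → (-8,19,12)
ρ-cycle length = 18 (tail of 1 descent step not counted)

18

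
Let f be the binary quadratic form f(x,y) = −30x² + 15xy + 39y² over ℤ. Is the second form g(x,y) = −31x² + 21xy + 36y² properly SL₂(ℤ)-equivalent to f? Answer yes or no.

D₁ = 4905, D₂ = 4905
river cycle of f (length 8): (39, 63, -6), (-6, 69, 6), (6, 63, -39), (-39, 15, 30), (30, 45, -24), (-24, 51, 24), (24, 45, -30), (-30, 15, 39)
river cycle of g (length 10): (36, 51, -16), (-16, 45, 45), (45, 45, -16), (-16, 51, 36), (36, 21, -31), (-31, 41, 26), (26, 63, -9), (-9, 63, 26), (26, 41, -31), (-31, 21, 36)
cycles differ ⇒ inequivalent

no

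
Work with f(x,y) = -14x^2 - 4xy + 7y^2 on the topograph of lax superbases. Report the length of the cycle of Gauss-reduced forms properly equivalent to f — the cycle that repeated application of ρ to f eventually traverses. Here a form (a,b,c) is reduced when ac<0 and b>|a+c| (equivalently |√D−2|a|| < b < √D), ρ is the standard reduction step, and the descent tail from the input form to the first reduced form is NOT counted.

D = 408, ⌊√D⌋ = 20
descent: ρ → (7,18,-3)  [lands on river]
river: ρ → (-3,18,7)
river: ρ → (7,10,-11)
river: ρ → (-11,12,6)
river: ρ → (6,12,-11)
river: ρ → (-11,10,7)
ρ-cycle length = 6 (tail of 1 descent step not counted)

6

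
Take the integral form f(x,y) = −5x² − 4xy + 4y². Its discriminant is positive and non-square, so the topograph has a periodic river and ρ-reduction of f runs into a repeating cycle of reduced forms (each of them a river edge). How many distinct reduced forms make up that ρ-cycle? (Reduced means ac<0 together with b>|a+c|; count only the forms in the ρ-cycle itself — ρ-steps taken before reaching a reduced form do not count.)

D = 96, ⌊√D⌋ = 9
descent: ρ → (4,4,-5)  [lands on river]
river: ρ → (-5,6,3)
river: ρ → (3,6,-5)
river: ρ → (-5,4,4)
ρ-cycle length = 4 (tail of 1 descent step not counted)

4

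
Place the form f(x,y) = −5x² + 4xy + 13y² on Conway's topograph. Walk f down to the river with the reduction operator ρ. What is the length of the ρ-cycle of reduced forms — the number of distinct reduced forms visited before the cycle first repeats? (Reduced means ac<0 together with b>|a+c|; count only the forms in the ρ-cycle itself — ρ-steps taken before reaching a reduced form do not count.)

D = 276, ⌊√D⌋ = 16
descent: ρ → (13,-4,-5)
descent: ρ → (-5,14,4)  [lands on river]
river: ρ → (4,10,-11)
river: ρ → (-11,12,3)
river: ρ → (3,12,-11)
river: ρ → (-11,10,4)
river: ρ → (4,14,-5)
river: ρ → (-5,16,1)
river: ρ → (1,16,-5)
ρ-cycle length = 8 (tail of 2 descent steps not counted)

8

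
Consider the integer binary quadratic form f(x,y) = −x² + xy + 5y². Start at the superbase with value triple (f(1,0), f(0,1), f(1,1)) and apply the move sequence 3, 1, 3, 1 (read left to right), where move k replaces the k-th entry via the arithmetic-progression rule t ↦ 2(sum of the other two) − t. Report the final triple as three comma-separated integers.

start (-1,5,5) = (f(1,0),f(0,1),f(1,1))
replace slot 3: 2·((-1)+5) − 5 = 3 → (-1,5,3)
replace slot 1: 2·(5+3) − (-1) = 17 → (17,5,3)
replace slot 3: 2·(17+5) − 3 = 41 → (17,5,41)
replace slot 1: 2·(5+41) − 17 = 75 → (75,5,41)

75,5,41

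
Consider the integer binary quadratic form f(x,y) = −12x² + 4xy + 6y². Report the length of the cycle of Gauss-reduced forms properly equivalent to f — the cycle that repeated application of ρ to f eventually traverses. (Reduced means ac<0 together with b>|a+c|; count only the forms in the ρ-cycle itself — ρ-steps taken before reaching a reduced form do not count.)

D = 304, ⌊√D⌋ = 17
descent: ρ → (6,8,-10)  [lands on river]
river: ρ → (-10,12,4)
river: ρ → (4,12,-10)
river: ρ → (-10,8,6)
river: ρ → (6,16,-2)
river: ρ → (-2,16,6)
ρ-cycle length = 6 (tail of 1 descent step not counted)

6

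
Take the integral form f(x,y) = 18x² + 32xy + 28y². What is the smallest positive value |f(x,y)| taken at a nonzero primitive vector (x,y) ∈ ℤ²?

translate: b→-4 (≡32 mod 36), so (18,32,28)→(18,-4,14)
flip: (18,-4,14)→(14,4,18)
reduced (well bottom): (14,4,18) with a≤c, −a<b≤a
well minimum = a = 14

14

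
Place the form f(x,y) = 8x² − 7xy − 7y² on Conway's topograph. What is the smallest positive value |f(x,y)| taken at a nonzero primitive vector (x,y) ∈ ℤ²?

descent: ρ → (-7,7,8)  [lands on river]
river: ρ → (8,9,-6)
river: ρ → (-6,15,2)
river: ρ → (2,13,-13)
river: ρ → (-13,13,2)
river: ρ → (2,15,-6)
river: ρ → (-6,9,8)
river: ρ → (8,7,-7)
closes: descent 1, river 8
min |a| on river = 2

2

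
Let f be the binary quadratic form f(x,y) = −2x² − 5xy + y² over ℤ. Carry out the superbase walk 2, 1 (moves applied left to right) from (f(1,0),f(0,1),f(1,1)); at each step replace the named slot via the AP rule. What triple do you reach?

start (-2,1,-6) = (f(1,0),f(0,1),f(1,1))
replace slot 2: 2·((-2)+(-6)) − 1 = -17 → (-2,-17,-6)
replace slot 1: 2·((-17)+(-6)) − (-2) = -44 → (-44,-17,-6)

-44,-17,-6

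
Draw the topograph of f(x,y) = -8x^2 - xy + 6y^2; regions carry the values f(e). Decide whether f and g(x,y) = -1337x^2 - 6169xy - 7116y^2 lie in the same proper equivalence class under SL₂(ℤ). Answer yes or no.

D₁ = 193, D₂ = 193
river cycle of f (length 30): (6, 13, -1), (-1, 13, 6), (6, 11, -3), (-3, 13, 2), (2, 11, -9), (-9, 7, 4), (4, 9, -7), (-7, 5, 6), (6, 7, -6), (-6, 5, 7), … (20 more)
river cycle of g (length 30): (6, 13, -1), (-1, 13, 6), (6, 11, -3), (-3, 13, 2), (2, 11, -9), (-9, 7, 4), (4, 9, -7), (-7, 5, 6), (6, 7, -6), (-6, 5, 7), … (20 more)
cycles coincide ⇒ equivalent

yes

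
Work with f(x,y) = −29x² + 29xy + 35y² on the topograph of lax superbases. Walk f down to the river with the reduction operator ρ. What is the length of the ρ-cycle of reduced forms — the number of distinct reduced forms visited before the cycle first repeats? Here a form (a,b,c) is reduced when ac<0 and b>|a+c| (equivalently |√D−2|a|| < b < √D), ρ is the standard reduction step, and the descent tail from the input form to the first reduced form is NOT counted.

D = 4901, ⌊√D⌋ = 70
river: ρ → (35,41,-23)
river: ρ → (-23,51,25)
river: ρ → (25,49,-25)
river: ρ → (-25,51,23)
river: ρ → (23,41,-35)
river: ρ → (-35,29,29)
river: ρ → (29,29,-35)
river: ρ → (-35,41,23)
river: ρ → (23,51,-25)
river: ρ → (-25,49,25)
river: ρ → (25,51,-23)
river: ρ → (-23,41,35)
river: ρ → (35,29,-29)
river: ρ → (-29,29,35)
ρ-cycle length = 14 (tail of 0 descent steps not counted)

14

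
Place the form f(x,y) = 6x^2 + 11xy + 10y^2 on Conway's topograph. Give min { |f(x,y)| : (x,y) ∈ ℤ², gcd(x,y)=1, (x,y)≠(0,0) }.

translate: b→-1 (≡11 mod 12), so (6,11,10)→(6,-1,5)
flip: (6,-1,5)→(5,1,6)
reduced (well bottom): (5,1,6) with a≤c, −a<b≤a
well minimum = a = 5

5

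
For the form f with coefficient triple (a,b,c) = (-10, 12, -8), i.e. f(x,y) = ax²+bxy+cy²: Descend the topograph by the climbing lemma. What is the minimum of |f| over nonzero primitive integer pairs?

translate: b→8 (≡-12 mod 20), so (10,-12,8)→(10,8,6)
flip: (10,8,6)→(6,-8,10)
translate: b→4 (≡-8 mod 12), so (6,-8,10)→(6,4,8)
reduced (well bottom): (6,4,8) with a≤c, −a<b≤a
well minimum |f| = |-6| = 6 (negative-definite)

6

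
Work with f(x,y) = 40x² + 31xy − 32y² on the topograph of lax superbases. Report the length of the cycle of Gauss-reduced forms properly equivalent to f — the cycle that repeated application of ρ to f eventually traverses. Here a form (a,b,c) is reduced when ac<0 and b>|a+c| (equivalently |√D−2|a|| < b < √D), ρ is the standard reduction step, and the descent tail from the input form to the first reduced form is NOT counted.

D = 6081, ⌊√D⌋ = 77
river: ρ → (-32,33,39)
river: ρ → (39,45,-26)
river: ρ → (-26,59,25)
river: ρ → (25,41,-44)
river: ρ → (-44,47,22)
river: ρ → (22,41,-50)
river: ρ → (-50,59,13)
river: ρ → (13,71,-20)
river: ρ → (-20,49,46)
river: ρ → (46,43,-23)
river: ρ → (-23,49,40)
river: ρ → (40,31,-32)
ρ-cycle length = 12 (tail of 0 descent steps not counted)

12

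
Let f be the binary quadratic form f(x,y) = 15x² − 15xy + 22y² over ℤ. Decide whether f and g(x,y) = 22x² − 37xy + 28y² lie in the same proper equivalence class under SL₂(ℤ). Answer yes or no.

D₁ = -1095, D₂ = -1095
f: translate: b→15 (≡-15 mod 30), so (15,-15,22)→(15,15,22)
f: reduced (well bottom): (15,15,22) with a≤c, −a<b≤a
g: translate: b→7 (≡-37 mod 44), so (22,-37,28)→(22,7,13)
g: flip: (22,7,13)→(13,-7,22)
g: reduced (well bottom): (13,-7,22) with a≤c, −a<b≤a
reduced forms (15, 15, 22) vs (13, -7, 22) ⇒ inequivalent

no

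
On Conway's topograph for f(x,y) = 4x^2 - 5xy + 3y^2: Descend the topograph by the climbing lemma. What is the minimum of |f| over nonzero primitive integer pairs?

translate: b→3 (≡-5 mod 8), so (4,-5,3)→(4,3,2)
flip: (4,3,2)→(2,-3,4)
translate: b→1 (≡-3 mod 4), so (2,-3,4)→(2,1,3)
reduced (well bottom): (2,1,3) with a≤c, −a<b≤a
well minimum = a = 2

2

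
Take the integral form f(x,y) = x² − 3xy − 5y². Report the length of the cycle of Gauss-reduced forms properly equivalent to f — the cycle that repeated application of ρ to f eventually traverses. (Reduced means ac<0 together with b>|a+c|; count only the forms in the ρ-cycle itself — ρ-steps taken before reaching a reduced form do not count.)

D = 29, ⌊√D⌋ = 5
descent: ρ → (-5,3,1)
descent: ρ → (1,5,-1)  [lands on river]
river: ρ → (-1,5,1)
ρ-cycle length = 2 (tail of 2 descent steps not counted)

2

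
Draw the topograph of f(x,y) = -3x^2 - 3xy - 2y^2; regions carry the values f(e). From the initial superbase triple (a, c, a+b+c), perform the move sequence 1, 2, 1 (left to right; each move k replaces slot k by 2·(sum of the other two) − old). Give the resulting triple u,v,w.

start (-3,-2,-8) = (f(1,0),f(0,1),f(1,1))
replace slot 1: 2·((-2)+(-8)) − (-3) = -17 → (-17,-2,-8)
replace slot 2: 2·((-17)+(-8)) − (-2) = -48 → (-17,-48,-8)
replace slot 1: 2·((-48)+(-8)) − (-17) = -95 → (-95,-48,-8)

-95,-48,-8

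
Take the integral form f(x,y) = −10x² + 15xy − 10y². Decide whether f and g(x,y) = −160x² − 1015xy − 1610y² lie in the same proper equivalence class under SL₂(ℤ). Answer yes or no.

D₁ = -175, D₂ = -175
f is negative-definite; reduce −f:
−f: translate: b→5 (≡-15 mod 20), so (10,-15,10)→(10,5,5)
−f: flip: (10,5,5)→(5,-5,10)
−f: translate: b→5 (≡-5 mod 10), so (5,-5,10)→(5,5,10)
−f: reduced (well bottom): (5,5,10) with a≤c, −a<b≤a
flip sign back: reduced form of f is (-5,-5,-10)
g is negative-definite; reduce −g:
−g: translate: b→55 (≡1015 mod 320), so (160,1015,1610)→(160,55,5)
−g: flip: (160,55,5)→(5,-55,160)
−g: translate: b→5 (≡-55 mod 10), so (5,-55,160)→(5,5,10)
−g: reduced (well bottom): (5,5,10) with a≤c, −a<b≤a
flip sign back: reduced form of g is (-5,-5,-10)
reduced forms (-5, -5, -10) vs (-5, -5, -10) ⇒ equivalent

yes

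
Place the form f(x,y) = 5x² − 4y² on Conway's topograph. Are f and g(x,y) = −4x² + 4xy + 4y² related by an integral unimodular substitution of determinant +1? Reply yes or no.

D₁ = 80, D₂ = 80
river cycle of f (length 2): (-4, 8, 1), (1, 8, -4)
river cycle of g (length 2): (4, 4, -4), (-4, 4, 4)
cycles differ ⇒ inequivalent

no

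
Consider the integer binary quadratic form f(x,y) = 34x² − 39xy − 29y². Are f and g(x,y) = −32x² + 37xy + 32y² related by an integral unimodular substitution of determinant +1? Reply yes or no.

D₁ = 5465, D₂ = 5465
river cycle of f (length 42): (-29, 39, 34), (34, 29, -34), (-34, 39, 29), (29, 19, -44), (-44, 69, 4), (4, 67, -61), (-61, 55, 10), (10, 65, -31), (-31, 59, 16), (16, 69, -11), … (32 more)
river cycle of g (length 46): (32, 27, -37), (-37, 47, 22), (22, 41, -43), (-43, 45, 20), (20, 35, -53), (-53, 71, 2), (2, 73, -17), (-17, 63, 22), (22, 69, -8), (-8, 59, 62), … (36 more)
cycles differ ⇒ inequivalent

no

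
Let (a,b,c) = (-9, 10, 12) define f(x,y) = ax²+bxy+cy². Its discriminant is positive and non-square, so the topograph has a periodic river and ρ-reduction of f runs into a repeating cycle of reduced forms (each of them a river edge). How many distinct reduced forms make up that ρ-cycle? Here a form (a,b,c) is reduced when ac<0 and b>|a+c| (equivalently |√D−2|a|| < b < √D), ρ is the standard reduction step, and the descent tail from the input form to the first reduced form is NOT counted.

D = 532, ⌊√D⌋ = 23
river: ρ → (12,14,-7)
river: ρ → (-7,14,12)
river: ρ → (12,10,-9)
river: ρ → (-9,8,13)
river: ρ → (13,18,-4)
river: ρ → (-4,22,3)
river: ρ → (3,20,-11)
river: ρ → (-11,2,12)
river: ρ → (12,22,-1)
river: ρ → (-1,22,12)
river: ρ → (12,2,-11)
river: ρ → (-11,20,3)
river: ρ → (3,22,-4)
river: ρ → (-4,18,13)
river: ρ → (13,8,-9)
river: ρ → (-9,10,12)
ρ-cycle length = 16 (tail of 0 descent steps not counted)

16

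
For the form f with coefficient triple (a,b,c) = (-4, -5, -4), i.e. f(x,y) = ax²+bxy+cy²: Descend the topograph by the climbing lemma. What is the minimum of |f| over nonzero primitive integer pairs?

translate: b→-3 (≡5 mod 8), so (4,5,4)→(4,-3,3)
flip: (4,-3,3)→(3,3,4)
reduced (well bottom): (3,3,4) with a≤c, −a<b≤a
well minimum |f| = |-3| = 3 (negative-definite)

3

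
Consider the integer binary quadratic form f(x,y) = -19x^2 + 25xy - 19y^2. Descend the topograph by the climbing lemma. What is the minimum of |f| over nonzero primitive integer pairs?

translate: b→13 (≡-25 mod 38), so (19,-25,19)→(19,13,13)
flip: (19,13,13)→(13,-13,19)
translate: b→13 (≡-13 mod 26), so (13,-13,19)→(13,13,19)
reduced (well bottom): (13,13,19) with a≤c, −a<b≤a
well minimum |f| = |-13| = 13 (negative-definite)

13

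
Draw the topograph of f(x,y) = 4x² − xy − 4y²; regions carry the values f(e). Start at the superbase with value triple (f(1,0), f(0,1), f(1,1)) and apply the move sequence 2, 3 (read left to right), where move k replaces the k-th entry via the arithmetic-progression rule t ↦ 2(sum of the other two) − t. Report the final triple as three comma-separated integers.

start (4,-4,-1) = (f(1,0),f(0,1),f(1,1))
replace slot 2: 2·(4+(-1)) − (-4) = 10 → (4,10,-1)
replace slot 3: 2·(4+10) − (-1) = 29 → (4,10,29)

4,10,29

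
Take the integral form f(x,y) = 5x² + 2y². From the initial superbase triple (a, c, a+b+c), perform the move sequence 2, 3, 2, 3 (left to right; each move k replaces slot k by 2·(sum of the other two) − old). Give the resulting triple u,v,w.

start (5,2,7) = (f(1,0),f(0,1),f(1,1))
replace slot 2: 2·(5+7) − 2 = 22 → (5,22,7)
replace slot 3: 2·(5+22) − 7 = 47 → (5,22,47)
replace slot 2: 2·(5+47) − 22 = 82 → (5,82,47)
replace slot 3: 2·(5+82) − 47 = 127 → (5,82,127)

5,82,127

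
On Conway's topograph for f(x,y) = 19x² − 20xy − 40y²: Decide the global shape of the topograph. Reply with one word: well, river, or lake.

D = b²−4ac = (-20)² − 4·19·(-40) = 3440
D > 0 non-square ⇒ indefinite ⇒ periodic river

river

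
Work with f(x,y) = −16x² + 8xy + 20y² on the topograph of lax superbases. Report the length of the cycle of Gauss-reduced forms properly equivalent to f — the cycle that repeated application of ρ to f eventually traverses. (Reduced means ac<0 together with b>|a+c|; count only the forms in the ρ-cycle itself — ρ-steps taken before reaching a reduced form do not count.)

D = 1344, ⌊√D⌋ = 36
river: ρ → (20,32,-4)
river: ρ → (-4,32,20)
river: ρ → (20,8,-16)
river: ρ → (-16,24,12)
river: ρ → (12,24,-16)
river: ρ → (-16,8,20)
ρ-cycle length = 6 (tail of 0 descent steps not counted)

6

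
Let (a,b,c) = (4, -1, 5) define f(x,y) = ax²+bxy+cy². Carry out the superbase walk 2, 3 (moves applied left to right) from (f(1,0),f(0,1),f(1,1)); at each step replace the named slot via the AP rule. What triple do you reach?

start (4,5,8) = (f(1,0),f(0,1),f(1,1))
replace slot 2: 2·(4+8) − 5 = 19 → (4,19,8)
replace slot 3: 2·(4+19) − 8 = 38 → (4,19,38)

4,19,38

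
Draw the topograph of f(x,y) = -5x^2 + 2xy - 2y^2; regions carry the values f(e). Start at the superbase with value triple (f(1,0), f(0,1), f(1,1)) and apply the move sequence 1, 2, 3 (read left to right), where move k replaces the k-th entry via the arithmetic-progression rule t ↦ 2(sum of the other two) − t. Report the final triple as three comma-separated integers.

start (-5,-2,-5) = (f(1,0),f(0,1),f(1,1))
replace slot 1: 2·((-2)+(-5)) − (-5) = -9 → (-9,-2,-5)
replace slot 2: 2·((-9)+(-5)) − (-2) = -26 → (-9,-26,-5)
replace slot 3: 2·((-9)+(-26)) − (-5) = -65 → (-9,-26,-65)

-9,-26,-65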